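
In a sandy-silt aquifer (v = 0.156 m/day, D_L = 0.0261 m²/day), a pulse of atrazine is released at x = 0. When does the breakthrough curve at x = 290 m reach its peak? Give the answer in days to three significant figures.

For the 1D instantaneous-source solution, setting ∂C/∂t = 0 at fixed x gives v²t² + 2Dt − x² = 0, so t = (√(D² + v²x²) − D)/v².
√(D² + v²x²) = √(0.0261² + 0.156² × 290²) = 45.24; v² = 0.024336.
t = (45.24 − 0.0261)/0.024336 = 1860 days (vs. the pure-advection estimate x/v = 1860 d).

1860 days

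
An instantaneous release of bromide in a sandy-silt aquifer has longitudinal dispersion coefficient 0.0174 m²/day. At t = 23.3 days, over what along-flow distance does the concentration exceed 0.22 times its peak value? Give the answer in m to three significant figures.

The plume is Gaussian with σ = √(2Dt) = √(2 × 0.0174 × 23.3) = 0.9005 m.
C/C_peak = exp(−Δx²/(2σ²)) = 0.22 ⇒ Δx = σ·√(−2 ln 0.22) = 0.9005 × 1.740 = 1.567 m.
Width = 2Δx = 3.13 m.

3.13 m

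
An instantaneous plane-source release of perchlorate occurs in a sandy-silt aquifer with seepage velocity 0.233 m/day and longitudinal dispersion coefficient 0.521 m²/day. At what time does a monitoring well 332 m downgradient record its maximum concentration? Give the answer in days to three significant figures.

1420 days

For the 1D instantaneous-source solution, setting ∂C/∂t = 0 at fixed x gives v²t² + 2Dt − x² = 0, so t = (√(D² + v²x²) − D)/v².
√(D² + v²x²) = √(0.521² + 0.233² × 332²) = 77.36; v² = 0.054289.
t = (77.36 − 0.521)/0.054289 = 1420 days (vs. the pure-advection estimate x/v = 1420 d).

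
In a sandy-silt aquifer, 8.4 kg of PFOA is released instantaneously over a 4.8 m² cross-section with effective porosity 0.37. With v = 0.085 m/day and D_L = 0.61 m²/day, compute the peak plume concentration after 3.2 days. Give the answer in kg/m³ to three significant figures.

0.955 kg/m³

The peak of an instantaneous 1D plume sits at x = vt; there the Gaussian factor is 1 and C_max = M/(n_e·A·√(4πDt)), where n_e·A is the pore area the mass is dissolved in.
√(4πDt) = √(4π × 0.61 × 3.2) = 4.953 m, so C_max = 8.4/(0.37 × 4.8 × 4.953) = 0.955 kg/m³.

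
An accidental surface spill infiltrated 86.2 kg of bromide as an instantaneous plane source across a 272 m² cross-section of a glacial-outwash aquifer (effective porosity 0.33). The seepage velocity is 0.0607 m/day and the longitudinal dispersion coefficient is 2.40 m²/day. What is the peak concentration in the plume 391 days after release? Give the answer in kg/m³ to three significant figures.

The peak of an instantaneous 1D plume sits at x = vt; there the Gaussian factor is 1 and C_max = M/(n_e·A·√(4πDt)), where n_e·A is the pore area the mass is dissolved in.
√(4πDt) = √(4π × 2.40 × 391) = 108.6 m, so C_max = 86.2/(0.33 × 272 × 108.6) = 0.00884 kg/m³.

0.00884 kg/m³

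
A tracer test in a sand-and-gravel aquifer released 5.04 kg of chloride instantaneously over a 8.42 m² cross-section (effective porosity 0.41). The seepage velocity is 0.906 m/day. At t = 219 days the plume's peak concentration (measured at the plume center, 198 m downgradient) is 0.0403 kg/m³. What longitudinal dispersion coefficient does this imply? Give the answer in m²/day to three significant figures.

0.477 m²/day

At the plume center C_max = M/(n_e·A·√(4πDt)), so D = M²/(4πt·(n_e·A·C_max)²).
n_e·A·C_max = 0.41 × 8.42 × 0.0403 = 0.1391 kg/m.
D = 5.04²/(4π × 219 × 0.1391²) = 0.477 m²/day.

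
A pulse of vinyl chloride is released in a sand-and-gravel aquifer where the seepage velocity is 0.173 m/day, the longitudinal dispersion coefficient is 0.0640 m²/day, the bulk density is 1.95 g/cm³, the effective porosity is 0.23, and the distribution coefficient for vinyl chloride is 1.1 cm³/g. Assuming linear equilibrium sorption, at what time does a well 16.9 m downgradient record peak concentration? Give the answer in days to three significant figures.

Retardation factor R = 1 + ρ_b·K_d/n = 1 + 1.95 × 1.1/0.23 = 10.33.
Sorption retards both mechanisms: v_R = v/R = 0.01675 m/day, D_R = D/R = 0.006196 m²/day.
Peak time from v_R²t² + 2D_R t − x² = 0: t = (√(D_R² + v_R²x²) − D_R)/v_R².
√(D_R² + v_R²x²) = √(0.006196² + 0.01675² × 16.9²) = 0.2831; v_R² = 0.0002806.
t = (0.2831 − 0.006196)/0.0002806 = 987 days.

987 days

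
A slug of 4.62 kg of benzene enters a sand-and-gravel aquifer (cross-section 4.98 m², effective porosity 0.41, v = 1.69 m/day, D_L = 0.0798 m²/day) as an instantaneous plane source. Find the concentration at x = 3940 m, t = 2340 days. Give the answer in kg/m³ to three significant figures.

0.0351 kg/m³

For an instantaneous plane source, C(x,t) = M/(n_e·A·√(4πDt)) · exp(−(x−vt)²/(4Dt)), with n_e·A the pore (flow) area.
Plume center vt = 1.69 × 2340 = 3954.6 m, so the well at 3940 m is 14.6 m upgradient of the peak.
√(4πDt) = 48.44 m, giving peak height M/(n_e·A·√(4πDt)) = 4.62/(0.41 × 4.98 × 48.44) = 0.04671 kg/m³.
(x−vt)²/(4Dt) = (-14.6)²/(4 × 0.0798 × 2340) = 0.2854; exp(−0.2854) = 0.7517.
C = 0.04671 × 0.7517 = 0.0351 kg/m³.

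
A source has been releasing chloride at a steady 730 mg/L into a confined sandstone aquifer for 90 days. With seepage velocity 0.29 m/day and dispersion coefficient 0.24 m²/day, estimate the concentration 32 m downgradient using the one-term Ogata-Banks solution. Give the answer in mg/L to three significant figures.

135 mg/L

For a continuous step input, C/C₀ ≈ ½·erfc((x−vt)/(2√(Dt))).
vt = 0.29 × 90 = 26.1 m and 2√(Dt) = 2√(0.24 × 90) = 9.295 m.
Argument (x−vt)/(2√(Dt)) = (32 − 26.1)/9.295 = 0.6347; ½·erfc(0.6347) = 0.1847.
C = 730 × 0.1847 = 135 mg/L.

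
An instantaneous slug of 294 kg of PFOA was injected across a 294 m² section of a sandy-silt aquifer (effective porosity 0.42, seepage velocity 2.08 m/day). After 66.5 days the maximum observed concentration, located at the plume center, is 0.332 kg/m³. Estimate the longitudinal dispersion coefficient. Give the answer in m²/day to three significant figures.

At the plume center C_max = M/(n_e·A·√(4πDt)), so D = M²/(4πt·(n_e·A·C_max)²).
n_e·A·C_max = 0.42 × 294 × 0.332 = 41.00 kg/m.
D = 294²/(4π × 66.5 × 41.00²) = 0.0615 m²/day.

0.0615 m²/day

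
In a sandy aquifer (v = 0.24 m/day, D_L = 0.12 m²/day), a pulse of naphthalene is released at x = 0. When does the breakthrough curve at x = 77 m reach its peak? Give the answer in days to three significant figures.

For the 1D instantaneous-source solution, setting ∂C/∂t = 0 at fixed x gives v²t² + 2Dt − x² = 0, so t = (√(D² + v²x²) − D)/v².
√(D² + v²x²) = √(0.12² + 0.24² × 77²) = 18.48; v² = 0.0576.
t = (18.48 − 0.12)/0.0576 = 319 days (vs. the pure-advection estimate x/v = 321 d).

319 days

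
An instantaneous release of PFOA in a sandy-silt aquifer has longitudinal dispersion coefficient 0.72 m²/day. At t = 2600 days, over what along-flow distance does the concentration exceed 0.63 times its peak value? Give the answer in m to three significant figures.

The plume is Gaussian with σ = √(2Dt) = √(2 × 0.72 × 2600) = 61.19 m.
C/C_peak = exp(−Δx²/(2σ²)) = 0.63 ⇒ Δx = σ·√(−2 ln 0.63) = 61.19 × 0.9613 = 58.82 m.
Width = 2Δx = 118 m.

118 m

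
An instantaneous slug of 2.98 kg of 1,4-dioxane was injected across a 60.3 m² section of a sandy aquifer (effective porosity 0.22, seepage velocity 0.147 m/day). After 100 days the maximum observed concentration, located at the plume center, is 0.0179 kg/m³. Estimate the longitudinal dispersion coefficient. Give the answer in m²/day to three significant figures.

At the plume center C_max = M/(n_e·A·√(4πDt)), so D = M²/(4πt·(n_e·A·C_max)²).
n_e·A·C_max = 0.22 × 60.3 × 0.0179 = 0.2375 kg/m.
D = 2.98²/(4π × 100 × 0.2375²) = 0.125 m²/day.

0.125 m²/day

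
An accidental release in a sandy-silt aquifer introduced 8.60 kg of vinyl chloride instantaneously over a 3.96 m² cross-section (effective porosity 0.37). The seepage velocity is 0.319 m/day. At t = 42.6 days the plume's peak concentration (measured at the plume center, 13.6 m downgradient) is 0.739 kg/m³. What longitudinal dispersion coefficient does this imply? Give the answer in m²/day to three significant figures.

At the plume center C_max = M/(n_e·A·√(4πDt)), so D = M²/(4πt·(n_e·A·C_max)²).
n_e·A·C_max = 0.37 × 3.96 × 0.739 = 1.083 kg/m.
D = 8.60²/(4π × 42.6 × 1.083²) = 0.118 m²/day.

0.118 m²/day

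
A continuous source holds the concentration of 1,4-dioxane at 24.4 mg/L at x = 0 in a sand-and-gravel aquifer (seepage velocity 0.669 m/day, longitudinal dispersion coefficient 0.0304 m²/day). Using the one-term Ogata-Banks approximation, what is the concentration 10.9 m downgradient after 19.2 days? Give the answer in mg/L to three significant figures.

For a continuous step input, C/C₀ ≈ ½·erfc((x−vt)/(2√(Dt))).
vt = 0.669 × 19.2 = 12.8448 m and 2√(Dt) = 2√(0.0304 × 19.2) = 1.528 m.
Argument (x−vt)/(2√(Dt)) = (10.9 − 12.8448)/1.528 = -1.273; ½·erfc(-1.273) = 0.9641.
C = 24.4 × 0.9641 = 23.5 mg/L.

23.5 mg/L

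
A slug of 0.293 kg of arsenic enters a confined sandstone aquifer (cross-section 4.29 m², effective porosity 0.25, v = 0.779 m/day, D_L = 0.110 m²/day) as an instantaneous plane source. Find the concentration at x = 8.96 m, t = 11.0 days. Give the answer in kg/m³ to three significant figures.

0.0679 kg/m³

For an instantaneous plane source, C(x,t) = M/(n_e·A·√(4πDt)) · exp(−(x−vt)²/(4Dt)), with n_e·A the pore (flow) area.
Plume center vt = 0.779 × 11.0 = 8.569 m, so the well at 8.96 m is 0.391 m downgradient of the peak.
√(4πDt) = 3.899 m, giving peak height M/(n_e·A·√(4πDt)) = 0.293/(0.25 × 4.29 × 3.899) = 0.07007 kg/m³.
(x−vt)²/(4Dt) = (0.391)²/(4 × 0.110 × 11.0) = 0.03159; exp(−0.03159) = 0.9689.
C = 0.07007 × 0.9689 = 0.0679 kg/m³.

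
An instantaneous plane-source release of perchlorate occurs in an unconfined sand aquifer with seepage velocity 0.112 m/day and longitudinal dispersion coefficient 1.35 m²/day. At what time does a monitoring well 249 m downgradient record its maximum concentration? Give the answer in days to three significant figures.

For the 1D instantaneous-source solution, setting ∂C/∂t = 0 at fixed x gives v²t² + 2Dt − x² = 0, so t = (√(D² + v²x²) − D)/v².
√(D² + v²x²) = √(1.35² + 0.112² × 249²) = 27.92; v² = 0.012544.
t = (27.92 − 1.35)/0.012544 = 2120 days (vs. the pure-advection estimate x/v = 2220 d).

2120 days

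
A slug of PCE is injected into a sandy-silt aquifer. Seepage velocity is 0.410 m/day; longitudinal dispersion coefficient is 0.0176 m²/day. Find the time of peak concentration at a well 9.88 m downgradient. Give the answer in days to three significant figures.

24.0 days

For the 1D instantaneous-source solution, setting ∂C/∂t = 0 at fixed x gives v²t² + 2Dt − x² = 0, so t = (√(D² + v²x²) − D)/v².
√(D² + v²x²) = √(0.0176² + 0.410² × 9.88²) = 4.051; v² = 0.1681.
t = (4.051 − 0.0176)/0.1681 = 24.0 days (vs. the pure-advection estimate x/v = 24.1 d).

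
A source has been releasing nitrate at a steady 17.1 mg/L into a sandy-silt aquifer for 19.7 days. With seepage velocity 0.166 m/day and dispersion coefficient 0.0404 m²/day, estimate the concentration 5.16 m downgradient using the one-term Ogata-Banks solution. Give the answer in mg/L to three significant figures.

1.15 mg/L

For a continuous step input, C/C₀ ≈ ½·erfc((x−vt)/(2√(Dt))).
vt = 0.166 × 19.7 = 3.2702 m and 2√(Dt) = 2√(0.0404 × 19.7) = 1.784 m.
Argument (x−vt)/(2√(Dt)) = (5.16 − 3.2702)/1.784 = 1.059; ½·erfc(1.059) = 0.06711.
C = 17.1 × 0.06711 = 1.15 mg/L.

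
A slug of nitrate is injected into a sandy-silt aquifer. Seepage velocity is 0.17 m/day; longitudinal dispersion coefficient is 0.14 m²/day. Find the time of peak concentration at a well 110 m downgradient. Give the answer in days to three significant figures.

For the 1D instantaneous-source solution, setting ∂C/∂t = 0 at fixed x gives v²t² + 2Dt − x² = 0, so t = (√(D² + v²x²) − D)/v².
√(D² + v²x²) = √(0.14² + 0.17² × 110²) = 18.70; v² = 0.0289.
t = (18.70 − 0.14)/0.0289 = 642 days (vs. the pure-advection estimate x/v = 647 d).

642 days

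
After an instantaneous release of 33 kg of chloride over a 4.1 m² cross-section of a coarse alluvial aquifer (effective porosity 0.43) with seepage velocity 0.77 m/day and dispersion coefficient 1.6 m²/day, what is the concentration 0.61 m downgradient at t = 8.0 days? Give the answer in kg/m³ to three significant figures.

For an instantaneous plane source, C(x,t) = M/(n_e·A·√(4πDt)) · exp(−(x−vt)²/(4Dt)), with n_e·A the pore (flow) area.
Plume center vt = 0.77 × 8.0 = 6.16 m, so the well at 0.61 m is 5.55 m upgradient of the peak.
√(4πDt) = 12.68 m, giving peak height M/(n_e·A·√(4πDt)) = 33/(0.43 × 4.1 × 12.68) = 1.476 kg/m³.
(x−vt)²/(4Dt) = (-5.55)²/(4 × 1.6 × 8.0) = 0.6016; exp(−0.6016) = 0.5479.
C = 1.476 × 0.5479 = 0.809 kg/m³.

0.809 kg/m³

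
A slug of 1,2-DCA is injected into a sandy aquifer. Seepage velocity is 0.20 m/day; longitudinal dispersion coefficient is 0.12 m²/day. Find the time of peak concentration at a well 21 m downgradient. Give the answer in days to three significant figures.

For the 1D instantaneous-source solution, setting ∂C/∂t = 0 at fixed x gives v²t² + 2Dt − x² = 0, so t = (√(D² + v²x²) − D)/v².
√(D² + v²x²) = √(0.12² + 0.20² × 21²) = 4.202; v² = 0.04.
t = (4.202 − 0.12)/0.04 = 102 days (vs. the pure-advection estimate x/v = 105 d).

102 days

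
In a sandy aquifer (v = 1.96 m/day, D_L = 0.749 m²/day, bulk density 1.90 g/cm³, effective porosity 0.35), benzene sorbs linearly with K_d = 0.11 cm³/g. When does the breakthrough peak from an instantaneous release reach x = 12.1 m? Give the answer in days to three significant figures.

9.55 days

Retardation factor R = 1 + ρ_b·K_d/n = 1 + 1.90 × 0.11/0.35 = 1.597.
Sorption retards both mechanisms: v_R = v/R = 1.227 m/day, D_R = D/R = 0.4690 m²/day.
Peak time from v_R²t² + 2D_R t − x² = 0: t = (√(D_R² + v_R²x²) − D_R)/v_R².
√(D_R² + v_R²x²) = √(0.4690² + 1.227² × 12.1²) = 14.85; v_R² = 1.506.
t = (14.85 − 0.4690)/1.506 = 9.55 days.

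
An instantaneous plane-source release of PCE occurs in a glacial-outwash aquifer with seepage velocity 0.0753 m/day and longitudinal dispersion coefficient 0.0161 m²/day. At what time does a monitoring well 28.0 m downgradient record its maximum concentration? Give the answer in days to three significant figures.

369 days

For the 1D instantaneous-source solution, setting ∂C/∂t = 0 at fixed x gives v²t² + 2Dt − x² = 0, so t = (√(D² + v²x²) − D)/v².
√(D² + v²x²) = √(0.0161² + 0.0753² × 28.0²) = 2.108; v² = 0.00567009.
t = (2.108 − 0.0161)/0.00567009 = 369 days (vs. the pure-advection estimate x/v = 372 d).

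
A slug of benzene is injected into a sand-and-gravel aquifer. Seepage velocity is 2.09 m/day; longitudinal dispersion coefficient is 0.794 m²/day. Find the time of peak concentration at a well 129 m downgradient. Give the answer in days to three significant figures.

For the 1D instantaneous-source solution, setting ∂C/∂t = 0 at fixed x gives v²t² + 2Dt − x² = 0, so t = (√(D² + v²x²) − D)/v².
√(D² + v²x²) = √(0.794² + 2.09² × 129²) = 269.6; v² = 4.3681.
t = (269.6 − 0.794)/4.3681 = 61.5 days (vs. the pure-advection estimate x/v = 61.7 d).

61.5 days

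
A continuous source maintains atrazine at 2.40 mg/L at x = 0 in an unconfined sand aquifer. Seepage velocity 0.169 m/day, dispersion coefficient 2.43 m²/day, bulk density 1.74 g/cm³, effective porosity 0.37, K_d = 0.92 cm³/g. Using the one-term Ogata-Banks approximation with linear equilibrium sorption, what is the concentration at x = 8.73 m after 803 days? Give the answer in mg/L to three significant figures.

1.76 mg/L

Retardation factor R = 1 + ρ_b·K_d/n = 1 + 1.74 × 0.92/0.37 = 5.326.
Sorption retards both mechanisms: v_R = v/R = 0.03173 m/day, D_R = D/R = 0.4563 m²/day.
v_R·t = 0.03173 × 803 = 25.47919 m; 2√(D_R t) = 38.28 m; argument = (8.73 − 25.47919)/38.28 = -0.4375.
C = C₀ × ½·erfc(-0.4375) = 2.40 × 0.7319 = 1.76 mg/L.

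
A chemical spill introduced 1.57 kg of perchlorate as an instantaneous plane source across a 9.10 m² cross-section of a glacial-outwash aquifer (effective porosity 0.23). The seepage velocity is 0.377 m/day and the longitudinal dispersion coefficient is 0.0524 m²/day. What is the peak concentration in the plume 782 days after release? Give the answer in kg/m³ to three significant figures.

0.0331 kg/m³

The peak of an instantaneous 1D plume sits at x = vt; there the Gaussian factor is 1 and C_max = M/(n_e·A·√(4πDt)), where n_e·A is the pore area the mass is dissolved in.
√(4πDt) = √(4π × 0.0524 × 782) = 22.69 m, so C_max = 1.57/(0.23 × 9.10 × 22.69) = 0.0331 kg/m³.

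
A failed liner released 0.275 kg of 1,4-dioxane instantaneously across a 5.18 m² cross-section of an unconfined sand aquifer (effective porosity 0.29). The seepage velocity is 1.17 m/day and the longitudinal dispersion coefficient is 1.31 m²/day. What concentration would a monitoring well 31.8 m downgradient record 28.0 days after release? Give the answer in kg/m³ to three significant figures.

For an instantaneous plane source, C(x,t) = M/(n_e·A·√(4πDt)) · exp(−(x−vt)²/(4Dt)), with n_e·A the pore (flow) area.
Plume center vt = 1.17 × 28.0 = 32.76 m, so the well at 31.8 m is 0.96 m upgradient of the peak.
√(4πDt) = 21.47 m, giving peak height M/(n_e·A·√(4πDt)) = 0.275/(0.29 × 5.18 × 21.47) = 0.008527 kg/m³.
(x−vt)²/(4Dt) = (-0.96)²/(4 × 1.31 × 28.0) = 0.006281; exp(−0.006281) = 0.9937.
C = 0.008527 × 0.9937 = 0.00847 kg/m³.

0.00847 kg/m³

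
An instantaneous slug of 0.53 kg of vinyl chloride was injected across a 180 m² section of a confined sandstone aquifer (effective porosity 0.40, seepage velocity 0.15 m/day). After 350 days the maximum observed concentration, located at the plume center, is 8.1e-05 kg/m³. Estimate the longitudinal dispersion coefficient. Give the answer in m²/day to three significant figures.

At the plume center C_max = M/(n_e·A·√(4πDt)), so D = M²/(4πt·(n_e·A·C_max)²).
n_e·A·C_max = 0.40 × 180 × 8.1e-05 = 0.005832 kg/m.
D = 0.53²/(4π × 350 × 0.005832²) = 1.88 m²/day.

1.88 m²/day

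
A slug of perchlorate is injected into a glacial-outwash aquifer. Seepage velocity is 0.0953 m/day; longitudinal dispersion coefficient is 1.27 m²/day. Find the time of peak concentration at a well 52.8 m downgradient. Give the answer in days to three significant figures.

For the 1D instantaneous-source solution, setting ∂C/∂t = 0 at fixed x gives v²t² + 2Dt − x² = 0, so t = (√(D² + v²x²) − D)/v².
√(D² + v²x²) = √(1.27² + 0.0953² × 52.8²) = 5.190; v² = 0.00908209.
t = (5.190 − 1.27)/0.00908209 = 432 days (vs. the pure-advection estimate x/v = 554 d).

432 days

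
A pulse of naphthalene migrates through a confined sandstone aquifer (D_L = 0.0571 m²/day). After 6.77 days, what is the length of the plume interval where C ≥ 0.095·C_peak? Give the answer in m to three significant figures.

3.82 m

The plume is Gaussian with σ = √(2Dt) = √(2 × 0.0571 × 6.77) = 0.8793 m.
C/C_peak = exp(−Δx²/(2σ²)) = 0.095 ⇒ Δx = σ·√(−2 ln 0.095) = 0.8793 × 2.170 = 1.908 m.
Width = 2Δx = 3.82 m.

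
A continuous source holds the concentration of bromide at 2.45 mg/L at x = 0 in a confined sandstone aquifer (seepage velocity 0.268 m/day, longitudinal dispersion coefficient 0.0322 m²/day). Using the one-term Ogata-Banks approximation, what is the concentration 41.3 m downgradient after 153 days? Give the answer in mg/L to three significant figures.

1.13 mg/L

For a continuous step input, C/C₀ ≈ ½·erfc((x−vt)/(2√(Dt))).
vt = 0.268 × 153 = 41.004 m and 2√(Dt) = 2√(0.0322 × 153) = 4.439 m.
Argument (x−vt)/(2√(Dt)) = (41.3 − 41.004)/4.439 = 0.06668; ½·erfc(0.06668) = 0.4624.
C = 2.45 × 0.4624 = 1.13 mg/L.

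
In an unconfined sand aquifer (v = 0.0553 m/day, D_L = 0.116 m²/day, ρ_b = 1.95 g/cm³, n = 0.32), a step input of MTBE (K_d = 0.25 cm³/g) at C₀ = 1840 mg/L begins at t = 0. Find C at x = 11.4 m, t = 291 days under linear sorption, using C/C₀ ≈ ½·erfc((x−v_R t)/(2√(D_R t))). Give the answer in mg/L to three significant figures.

305 mg/L

Retardation factor R = 1 + ρ_b·K_d/n = 1 + 1.95 × 0.25/0.32 = 2.523.
Sorption retards both mechanisms: v_R = v/R = 0.02192 m/day, D_R = D/R = 0.04598 m²/day.
v_R·t = 0.02192 × 291 = 6.37872 m; 2√(D_R t) = 7.316 m; argument = (11.4 − 6.37872)/7.316 = 0.6863.
C = C₀ × ½·erfc(0.6863) = 1840 × 0.1659 = 305 mg/L.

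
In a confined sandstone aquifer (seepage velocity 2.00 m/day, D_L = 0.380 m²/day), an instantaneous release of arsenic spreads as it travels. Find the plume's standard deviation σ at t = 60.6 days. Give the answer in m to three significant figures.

6.79 m

Dispersive spreading gives a Gaussian with σ² = 2Dt; advection only shifts the center.
σ = √(2 × 0.380 × 60.6) = 6.79 m.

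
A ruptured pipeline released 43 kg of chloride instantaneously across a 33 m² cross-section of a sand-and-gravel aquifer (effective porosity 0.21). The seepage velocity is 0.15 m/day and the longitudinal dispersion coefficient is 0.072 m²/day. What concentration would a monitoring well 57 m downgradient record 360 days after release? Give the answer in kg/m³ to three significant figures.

0.315 kg/m³

For an instantaneous plane source, C(x,t) = M/(n_e·A·√(4πDt)) · exp(−(x−vt)²/(4Dt)), with n_e·A the pore (flow) area.
Plume center vt = 0.15 × 360 = 54 m, so the well at 57 m is 3 m downgradient of the peak.
√(4πDt) = 18.05 m, giving peak height M/(n_e·A·√(4πDt)) = 43/(0.21 × 33 × 18.05) = 0.3438 kg/m³.
(x−vt)²/(4Dt) = (3)²/(4 × 0.072 × 360) = 0.08681; exp(−0.08681) = 0.9169.
C = 0.3438 × 0.9169 = 0.315 kg/m³.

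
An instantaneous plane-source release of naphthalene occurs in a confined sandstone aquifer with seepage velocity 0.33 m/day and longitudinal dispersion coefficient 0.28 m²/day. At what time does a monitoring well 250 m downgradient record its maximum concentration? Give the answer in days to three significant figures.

For the 1D instantaneous-source solution, setting ∂C/∂t = 0 at fixed x gives v²t² + 2Dt − x² = 0, so t = (√(D² + v²x²) − D)/v².
√(D² + v²x²) = √(0.28² + 0.33² × 250²) = 82.50; v² = 0.1089.
t = (82.50 − 0.28)/0.1089 = 755 days (vs. the pure-advection estimate x/v = 758 d).

755 days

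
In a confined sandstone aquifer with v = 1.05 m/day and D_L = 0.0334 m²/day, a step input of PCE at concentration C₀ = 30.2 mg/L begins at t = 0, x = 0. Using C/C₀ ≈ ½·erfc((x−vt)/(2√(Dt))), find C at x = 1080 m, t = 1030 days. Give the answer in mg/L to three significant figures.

17.3 mg/L

For a continuous step input, C/C₀ ≈ ½·erfc((x−vt)/(2√(Dt))).
vt = 1.05 × 1030 = 1081.5 m and 2√(Dt) = 2√(0.0334 × 1030) = 11.73 m.
Argument (x−vt)/(2√(Dt)) = (1080 − 1081.5)/11.73 = -0.1279; ½·erfc(-0.1279) = 0.5718.
C = 30.2 × 0.5718 = 17.3 mg/L.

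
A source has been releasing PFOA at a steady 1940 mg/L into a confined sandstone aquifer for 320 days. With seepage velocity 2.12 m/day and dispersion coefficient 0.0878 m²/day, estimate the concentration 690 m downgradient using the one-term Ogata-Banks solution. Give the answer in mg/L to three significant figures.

For a continuous step input, C/C₀ ≈ ½·erfc((x−vt)/(2√(Dt))).
vt = 2.12 × 320 = 678.4 m and 2√(Dt) = 2√(0.0878 × 320) = 10.60 m.
Argument (x−vt)/(2√(Dt)) = (690 − 678.4)/10.60 = 1.094; ½·erfc(1.094) = 0.06091.
C = 1940 × 0.06091 = 118 mg/L.

118 mg/L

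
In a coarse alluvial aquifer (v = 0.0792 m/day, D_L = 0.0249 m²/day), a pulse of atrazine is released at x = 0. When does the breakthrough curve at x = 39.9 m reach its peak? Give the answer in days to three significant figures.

For the 1D instantaneous-source solution, setting ∂C/∂t = 0 at fixed x gives v²t² + 2Dt − x² = 0, so t = (√(D² + v²x²) − D)/v².
√(D² + v²x²) = √(0.0249² + 0.0792² × 39.9²) = 3.160; v² = 0.00627264.
t = (3.160 − 0.0249)/0.00627264 = 500 days (vs. the pure-advection estimate x/v = 504 d).

500 days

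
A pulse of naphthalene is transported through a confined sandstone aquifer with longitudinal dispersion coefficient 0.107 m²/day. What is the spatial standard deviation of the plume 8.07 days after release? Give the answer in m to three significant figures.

Dispersive spreading gives a Gaussian with σ² = 2Dt; advection only shifts the center.
σ = √(2 × 0.107 × 8.07) = 1.31 m.

1.31 m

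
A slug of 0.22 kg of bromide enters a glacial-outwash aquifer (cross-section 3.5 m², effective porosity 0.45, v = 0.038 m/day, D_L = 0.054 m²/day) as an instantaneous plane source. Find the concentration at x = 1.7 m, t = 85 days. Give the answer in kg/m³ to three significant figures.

0.0162 kg/m³

For an instantaneous plane source, C(x,t) = M/(n_e·A·√(4πDt)) · exp(−(x−vt)²/(4Dt)), with n_e·A the pore (flow) area.
Plume center vt = 0.038 × 85 = 3.23 m, so the well at 1.7 m is 1.53 m upgradient of the peak.
√(4πDt) = 7.595 m, giving peak height M/(n_e·A·√(4πDt)) = 0.22/(0.45 × 3.5 × 7.595) = 0.01839 kg/m³.
(x−vt)²/(4Dt) = (-1.53)²/(4 × 0.054 × 85) = 0.1275; exp(−0.1275) = 0.8803.
C = 0.01839 × 0.8803 = 0.0162 kg/m³.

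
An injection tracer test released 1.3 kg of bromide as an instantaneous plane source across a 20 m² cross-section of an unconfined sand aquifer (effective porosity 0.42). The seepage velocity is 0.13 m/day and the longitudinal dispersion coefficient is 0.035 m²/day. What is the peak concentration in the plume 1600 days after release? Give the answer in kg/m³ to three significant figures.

The peak of an instantaneous 1D plume sits at x = vt; there the Gaussian factor is 1 and C_max = M/(n_e·A·√(4πDt)), where n_e·A is the pore area the mass is dissolved in.
√(4πDt) = √(4π × 0.035 × 1600) = 26.53 m, so C_max = 1.3/(0.42 × 20 × 26.53) = 0.00583 kg/m³.

0.00583 kg/m³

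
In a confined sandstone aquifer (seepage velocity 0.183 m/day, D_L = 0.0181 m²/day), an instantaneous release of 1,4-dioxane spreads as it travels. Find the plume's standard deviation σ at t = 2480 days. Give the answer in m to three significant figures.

9.48 m

Dispersive spreading gives a Gaussian with σ² = 2Dt; advection only shifts the center.
σ = √(2 × 0.0181 × 2480) = 9.48 m.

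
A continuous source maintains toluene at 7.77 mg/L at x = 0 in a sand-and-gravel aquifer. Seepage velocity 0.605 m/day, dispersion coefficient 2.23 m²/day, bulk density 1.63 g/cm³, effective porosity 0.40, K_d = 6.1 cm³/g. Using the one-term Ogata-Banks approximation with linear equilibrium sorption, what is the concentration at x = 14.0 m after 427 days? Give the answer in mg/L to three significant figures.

2.49 mg/L

Retardation factor R = 1 + ρ_b·K_d/n = 1 + 1.63 × 6.1/0.40 = 25.86.
Sorption retards both mechanisms: v_R = v/R = 0.02340 m/day, D_R = D/R = 0.08623 m²/day.
v_R·t = 0.02340 × 427 = 9.9918 m; 2√(D_R t) = 12.14 m; argument = (14.0 − 9.9918)/12.14 = 0.3302.
C = C₀ × ½·erfc(0.3302) = 7.77 × 0.3203 = 2.49 mg/L.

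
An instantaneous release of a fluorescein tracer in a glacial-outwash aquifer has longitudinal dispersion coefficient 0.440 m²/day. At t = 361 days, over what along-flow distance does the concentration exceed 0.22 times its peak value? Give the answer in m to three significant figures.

The plume is Gaussian with σ = √(2Dt) = √(2 × 0.440 × 361) = 17.82 m.
C/C_peak = exp(−Δx²/(2σ²)) = 0.22 ⇒ Δx = σ·√(−2 ln 0.22) = 17.82 × 1.740 = 31.01 m.
Width = 2Δx = 62.0 m.

62.0 m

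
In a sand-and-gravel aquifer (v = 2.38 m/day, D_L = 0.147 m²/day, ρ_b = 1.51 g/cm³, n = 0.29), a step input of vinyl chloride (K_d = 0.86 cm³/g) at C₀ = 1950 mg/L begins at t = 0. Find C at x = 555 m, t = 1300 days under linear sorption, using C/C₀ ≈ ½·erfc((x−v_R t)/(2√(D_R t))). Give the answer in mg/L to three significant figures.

1720 mg/L

Retardation factor R = 1 + ρ_b·K_d/n = 1 + 1.51 × 0.86/0.29 = 5.478.
Sorption retards both mechanisms: v_R = v/R = 0.4345 m/day, D_R = D/R = 0.02683 m²/day.
v_R·t = 0.4345 × 1300 = 564.85 m; 2√(D_R t) = 11.81 m; argument = (555 − 564.85)/11.81 = -0.8340.
C = C₀ × ½·erfc(-0.8340) = 1950 × 0.8809 = 1720 mg/L.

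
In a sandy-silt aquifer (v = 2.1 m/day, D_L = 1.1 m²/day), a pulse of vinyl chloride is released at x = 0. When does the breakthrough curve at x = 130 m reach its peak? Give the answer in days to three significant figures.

For the 1D instantaneous-source solution, setting ∂C/∂t = 0 at fixed x gives v²t² + 2Dt − x² = 0, so t = (√(D² + v²x²) − D)/v².
√(D² + v²x²) = √(1.1² + 2.1² × 130²) = 273.0; v² = 4.41.
t = (273.0 − 1.1)/4.41 = 61.7 days (vs. the pure-advection estimate x/v = 61.9 d).

61.7 days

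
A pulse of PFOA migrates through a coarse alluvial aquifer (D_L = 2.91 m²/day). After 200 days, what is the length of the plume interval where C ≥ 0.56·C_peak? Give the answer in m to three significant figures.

73.5 m

The plume is Gaussian with σ = √(2Dt) = √(2 × 2.91 × 200) = 34.12 m.
C/C_peak = exp(−Δx²/(2σ²)) = 0.56 ⇒ Δx = σ·√(−2 ln 0.56) = 34.12 × 1.077 = 36.75 m.
Width = 2Δx = 73.5 m.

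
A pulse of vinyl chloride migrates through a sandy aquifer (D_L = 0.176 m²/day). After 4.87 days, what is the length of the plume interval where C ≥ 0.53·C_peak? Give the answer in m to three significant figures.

The plume is Gaussian with σ = √(2Dt) = √(2 × 0.176 × 4.87) = 1.309 m.
C/C_peak = exp(−Δx²/(2σ²)) = 0.53 ⇒ Δx = σ·√(−2 ln 0.53) = 1.309 × 1.127 = 1.475 m.
Width = 2Δx = 2.95 m.

2.95 m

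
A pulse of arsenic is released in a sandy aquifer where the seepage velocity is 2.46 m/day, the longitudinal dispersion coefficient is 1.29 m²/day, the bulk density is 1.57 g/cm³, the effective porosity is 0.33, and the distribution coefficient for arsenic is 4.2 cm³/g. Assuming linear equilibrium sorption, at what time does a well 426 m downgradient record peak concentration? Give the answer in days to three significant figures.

3630 days

Retardation factor R = 1 + ρ_b·K_d/n = 1 + 1.57 × 4.2/0.33 = 20.98.
Sorption retards both mechanisms: v_R = v/R = 0.1173 m/day, D_R = D/R = 0.06149 m²/day.
Peak time from v_R²t² + 2D_R t − x² = 0: t = (√(D_R² + v_R²x²) − D_R)/v_R².
√(D_R² + v_R²x²) = √(0.06149² + 0.1173² × 426²) = 49.97; v_R² = 0.01376.
t = (49.97 − 0.06149)/0.01376 = 3630 days.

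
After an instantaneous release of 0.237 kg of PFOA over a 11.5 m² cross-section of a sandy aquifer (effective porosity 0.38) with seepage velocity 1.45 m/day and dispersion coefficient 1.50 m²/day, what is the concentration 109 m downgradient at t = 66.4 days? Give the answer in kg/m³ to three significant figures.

For an instantaneous plane source, C(x,t) = M/(n_e·A·√(4πDt)) · exp(−(x−vt)²/(4Dt)), with n_e·A the pore (flow) area.
Plume center vt = 1.45 × 66.4 = 96.28 m, so the well at 109 m is 12.72 m downgradient of the peak.
√(4πDt) = 35.38 m, giving peak height M/(n_e·A·√(4πDt)) = 0.237/(0.38 × 11.5 × 35.38) = 0.001533 kg/m³.
(x−vt)²/(4Dt) = (12.72)²/(4 × 1.50 × 66.4) = 0.4061; exp(−0.4061) = 0.6662.
C = 0.001533 × 0.6662 = 0.00102 kg/m³.

0.00102 kg/m³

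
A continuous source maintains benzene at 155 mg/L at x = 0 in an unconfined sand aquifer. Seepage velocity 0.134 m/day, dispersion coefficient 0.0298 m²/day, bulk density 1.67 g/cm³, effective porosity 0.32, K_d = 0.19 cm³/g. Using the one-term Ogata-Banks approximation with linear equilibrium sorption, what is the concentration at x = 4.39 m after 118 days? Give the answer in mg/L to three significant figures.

150 mg/L

Retardation factor R = 1 + ρ_b·K_d/n = 1 + 1.67 × 0.19/0.32 = 1.992.
Sorption retards both mechanisms: v_R = v/R = 0.06727 m/day, D_R = D/R = 0.01496 m²/day.
v_R·t = 0.06727 × 118 = 7.93786 m; 2√(D_R t) = 2.657 m; argument = (4.39 − 7.93786)/2.657 = -1.335.
C = C₀ × ½·erfc(-1.335) = 155 × 0.9705 = 150 mg/L.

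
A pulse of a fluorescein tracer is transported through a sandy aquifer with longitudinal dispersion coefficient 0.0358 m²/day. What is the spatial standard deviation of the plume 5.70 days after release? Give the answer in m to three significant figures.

0.639 m

Dispersive spreading gives a Gaussian with σ² = 2Dt; advection only shifts the center.
σ = √(2 × 0.0358 × 5.70) = 0.639 m.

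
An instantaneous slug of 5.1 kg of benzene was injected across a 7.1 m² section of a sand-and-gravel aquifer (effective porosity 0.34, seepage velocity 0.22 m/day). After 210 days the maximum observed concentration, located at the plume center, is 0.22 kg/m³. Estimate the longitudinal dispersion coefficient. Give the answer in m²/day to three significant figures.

At the plume center C_max = M/(n_e·A·√(4πDt)), so D = M²/(4πt·(n_e·A·C_max)²).
n_e·A·C_max = 0.34 × 7.1 × 0.22 = 0.5311 kg/m.
D = 5.1²/(4π × 210 × 0.5311²) = 0.0349 m²/day.

0.0349 m²/day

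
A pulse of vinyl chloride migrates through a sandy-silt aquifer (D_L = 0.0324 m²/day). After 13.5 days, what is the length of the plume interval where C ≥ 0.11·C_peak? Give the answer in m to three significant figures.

3.93 m

The plume is Gaussian with σ = √(2Dt) = √(2 × 0.0324 × 13.5) = 0.9353 m.
C/C_peak = exp(−Δx²/(2σ²)) = 0.11 ⇒ Δx = σ·√(−2 ln 0.11) = 0.9353 × 2.101 = 1.965 m.
Width = 2Δx = 3.93 m.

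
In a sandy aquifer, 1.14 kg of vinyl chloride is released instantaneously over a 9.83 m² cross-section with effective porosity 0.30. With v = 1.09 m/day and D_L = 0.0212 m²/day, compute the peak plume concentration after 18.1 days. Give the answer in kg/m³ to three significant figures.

The peak of an instantaneous 1D plume sits at x = vt; there the Gaussian factor is 1 and C_max = M/(n_e·A·√(4πDt)), where n_e·A is the pore area the mass is dissolved in.
√(4πDt) = √(4π × 0.0212 × 18.1) = 2.196 m, so C_max = 1.14/(0.30 × 9.83 × 2.196) = 0.176 kg/m³.

0.176 kg/m³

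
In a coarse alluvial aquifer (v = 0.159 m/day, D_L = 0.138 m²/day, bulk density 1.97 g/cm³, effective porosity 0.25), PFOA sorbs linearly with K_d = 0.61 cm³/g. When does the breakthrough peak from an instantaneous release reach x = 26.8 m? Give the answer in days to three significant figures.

948 days

Retardation factor R = 1 + ρ_b·K_d/n = 1 + 1.97 × 0.61/0.25 = 5.807.
Sorption retards both mechanisms: v_R = v/R = 0.02738 m/day, D_R = D/R = 0.02376 m²/day.
Peak time from v_R²t² + 2D_R t − x² = 0: t = (√(D_R² + v_R²x²) − D_R)/v_R².
√(D_R² + v_R²x²) = √(0.02376² + 0.02738² × 26.8²) = 0.7342; v_R² = 0.0007497.
t = (0.7342 − 0.02376)/0.0007497 = 948 days.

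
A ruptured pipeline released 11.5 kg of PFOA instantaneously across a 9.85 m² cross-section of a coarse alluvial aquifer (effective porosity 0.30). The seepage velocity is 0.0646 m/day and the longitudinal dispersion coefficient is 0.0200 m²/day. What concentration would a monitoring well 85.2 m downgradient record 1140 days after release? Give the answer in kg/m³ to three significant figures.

0.0532 kg/m³

For an instantaneous plane source, C(x,t) = M/(n_e·A·√(4πDt)) · exp(−(x−vt)²/(4Dt)), with n_e·A the pore (flow) area.
Plume center vt = 0.0646 × 1140 = 73.644 m, so the well at 85.2 m is 11.556 m downgradient of the peak.
√(4πDt) = 16.93 m, giving peak height M/(n_e·A·√(4πDt)) = 11.5/(0.30 × 9.85 × 16.93) = 0.2299 kg/m³.
(x−vt)²/(4Dt) = (11.556)²/(4 × 0.0200 × 1140) = 1.464; exp(−1.464) = 0.2313.
C = 0.2299 × 0.2313 = 0.0532 kg/m³.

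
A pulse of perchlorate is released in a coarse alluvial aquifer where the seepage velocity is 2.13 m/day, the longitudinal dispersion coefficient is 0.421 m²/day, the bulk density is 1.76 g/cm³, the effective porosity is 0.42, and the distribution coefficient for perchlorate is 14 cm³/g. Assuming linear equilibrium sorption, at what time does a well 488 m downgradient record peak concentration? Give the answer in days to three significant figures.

13700 days

Retardation factor R = 1 + ρ_b·K_d/n = 1 + 1.76 × 14/0.42 = 59.67.
Sorption retards both mechanisms: v_R = v/R = 0.03570 m/day, D_R = D/R = 0.007055 m²/day.
Peak time from v_R²t² + 2D_R t − x² = 0: t = (√(D_R² + v_R²x²) − D_R)/v_R².
√(D_R² + v_R²x²) = √(0.007055² + 0.03570² × 488²) = 17.42; v_R² = 0.001274.
t = (17.42 − 0.007055)/0.001274 = 13700 days.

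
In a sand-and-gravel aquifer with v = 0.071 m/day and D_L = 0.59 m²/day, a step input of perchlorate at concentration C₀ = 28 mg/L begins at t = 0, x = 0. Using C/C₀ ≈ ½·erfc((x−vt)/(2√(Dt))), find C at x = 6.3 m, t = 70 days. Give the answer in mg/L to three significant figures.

12.4 mg/L

For a continuous step input, C/C₀ ≈ ½·erfc((x−vt)/(2√(Dt))).
vt = 0.071 × 70 = 4.97 m and 2√(Dt) = 2√(0.59 × 70) = 12.85 m.
Argument (x−vt)/(2√(Dt)) = (6.3 − 4.97)/12.85 = 0.1035; ½·erfc(0.1035) = 0.4418.
C = 28 × 0.4418 = 12.4 mg/L.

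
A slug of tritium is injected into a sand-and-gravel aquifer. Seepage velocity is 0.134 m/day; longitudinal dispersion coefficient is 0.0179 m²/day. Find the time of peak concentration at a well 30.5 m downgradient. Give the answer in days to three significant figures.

For the 1D instantaneous-source solution, setting ∂C/∂t = 0 at fixed x gives v²t² + 2Dt − x² = 0, so t = (√(D² + v²x²) − D)/v².
√(D² + v²x²) = √(0.0179² + 0.134² × 30.5²) = 4.087; v² = 0.017956.
t = (4.087 − 0.0179)/0.017956 = 227 days (vs. the pure-advection estimate x/v = 228 d).

227 days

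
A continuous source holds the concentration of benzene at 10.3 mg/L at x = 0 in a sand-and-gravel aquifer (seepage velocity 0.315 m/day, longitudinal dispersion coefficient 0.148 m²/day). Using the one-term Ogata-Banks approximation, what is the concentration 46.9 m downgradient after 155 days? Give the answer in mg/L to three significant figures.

For a continuous step input, C/C₀ ≈ ½·erfc((x−vt)/(2√(Dt))).
vt = 0.315 × 155 = 48.825 m and 2√(Dt) = 2√(0.148 × 155) = 9.579 m.
Argument (x−vt)/(2√(Dt)) = (46.9 − 48.825)/9.579 = -0.2010; ½·erfc(-0.2010) = 0.6119.
C = 10.3 × 0.6119 = 6.30 mg/L.

6.30 mg/L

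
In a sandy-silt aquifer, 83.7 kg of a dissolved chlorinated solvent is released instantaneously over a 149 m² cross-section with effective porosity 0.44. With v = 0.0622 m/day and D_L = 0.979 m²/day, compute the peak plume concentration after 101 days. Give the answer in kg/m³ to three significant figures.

0.0362 kg/m³

The peak of an instantaneous 1D plume sits at x = vt; there the Gaussian factor is 1 and C_max = M/(n_e·A·√(4πDt)), where n_e·A is the pore area the mass is dissolved in.
√(4πDt) = √(4π × 0.979 × 101) = 35.25 m, so C_max = 83.7/(0.44 × 149 × 35.25) = 0.0362 kg/m³.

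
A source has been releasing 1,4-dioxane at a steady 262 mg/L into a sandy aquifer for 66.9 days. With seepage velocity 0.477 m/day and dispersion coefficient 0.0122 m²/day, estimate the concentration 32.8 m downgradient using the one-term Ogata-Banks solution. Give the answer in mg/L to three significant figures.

63.8 mg/L

For a continuous step input, C/C₀ ≈ ½·erfc((x−vt)/(2√(Dt))).
vt = 0.477 × 66.9 = 31.9113 m and 2√(Dt) = 2√(0.0122 × 66.9) = 1.807 m.
Argument (x−vt)/(2√(Dt)) = (32.8 − 31.9113)/1.807 = 0.4918; ½·erfc(0.4918) = 0.2434.
C = 262 × 0.2434 = 63.8 mg/L.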